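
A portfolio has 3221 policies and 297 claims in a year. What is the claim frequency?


frequency = claims / policies
= 297 / 3221
= 0.0922


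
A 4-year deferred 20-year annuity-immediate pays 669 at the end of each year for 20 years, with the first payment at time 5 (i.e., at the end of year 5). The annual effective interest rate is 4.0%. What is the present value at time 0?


PV at time 4 of the 20-year annuity-immediate:
a_n = 669 * (1-(1+0.04)^(-20))/0.04 = 9091.9283
Discount back 4 years to time 0:
PV = 9091.9283 * (1+0.04)^(-4)
= 9091.9283 * 0.854804
= 7771.8184


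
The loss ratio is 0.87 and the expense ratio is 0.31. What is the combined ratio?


Combined ratio = loss ratio + expense ratio
= 0.87 + 0.31
= 1.18


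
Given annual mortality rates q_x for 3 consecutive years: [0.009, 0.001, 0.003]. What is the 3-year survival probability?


p_k = 1 - q_k for each year
Survival = product of (1 - q_k)
= 0.991 * 0.999 * 0.997
= 0.987


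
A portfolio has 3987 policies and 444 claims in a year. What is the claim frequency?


frequency = claims / policies
= 444 / 3987
= 0.1114


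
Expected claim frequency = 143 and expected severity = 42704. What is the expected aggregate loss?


E[S] = E[N] * E[X]
= 143 * 42704
= 6.1067e+06


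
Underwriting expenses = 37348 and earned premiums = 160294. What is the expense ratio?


Expense ratio = expenses / premiums
= 37348 / 160294
= 0.233


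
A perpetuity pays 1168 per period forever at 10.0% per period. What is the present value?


PV = PMT / i
= 1168 / 0.1
= 11680.0


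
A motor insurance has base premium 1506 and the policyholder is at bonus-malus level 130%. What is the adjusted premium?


adjusted = base * BM_level / 100
= 1506 * 130 / 100
= 1506 * 1.3
= 1957.8


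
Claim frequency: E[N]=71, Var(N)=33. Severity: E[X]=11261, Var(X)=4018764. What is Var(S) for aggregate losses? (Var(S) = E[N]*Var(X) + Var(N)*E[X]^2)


Var(S) = E[N]*Var(X) + Var(N)*E[X]^2
= 71*4018764 + 33*11261^2
= 285332244 + 4184733993
= 4.4701e+09


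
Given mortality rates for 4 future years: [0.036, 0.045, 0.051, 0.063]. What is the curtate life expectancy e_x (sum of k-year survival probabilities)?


e_x = sum_{k=1}^{n} k_p_x
k_p_x values:
  1_p_x = 0.964
  2_p_x = 0.92062
  3_p_x = 0.873668
  4_p_x = 0.818627
e_x = 3.5769


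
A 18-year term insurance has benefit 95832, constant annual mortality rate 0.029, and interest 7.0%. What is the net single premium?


NSP = benefit * sum_{k=0}^{n-1} k_p_x * q * v^(k+1)
With constant q=0.029, v=0.934579
Sum = 0.241902
NSP = 95832 * 0.241902
= 23181.9703


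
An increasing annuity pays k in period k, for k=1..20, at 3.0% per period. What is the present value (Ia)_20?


(Ia)_n = sum_{k=1}^{n} k * v^k, v = 1/(1+i)
v = 0.970874
Sum computed term by term:
(Ia)_20 = 141.6761


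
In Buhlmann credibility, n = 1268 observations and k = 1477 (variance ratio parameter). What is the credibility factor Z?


Z = n / (n + k)
= 1268 / (1268 + 1477)
= 1268 / 2745
= 0.4619


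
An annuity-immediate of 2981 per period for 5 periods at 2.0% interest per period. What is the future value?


FV = PMT * ((1+i)^n - 1) / i
= 2981 * ((1.02)^5 - 1) / 0.02
= 2981 * (1.104081 - 1) / 0.02
= 15513.2437


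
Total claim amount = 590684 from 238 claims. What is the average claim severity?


severity = total / number
= 590684 / 238
= 2481.8655


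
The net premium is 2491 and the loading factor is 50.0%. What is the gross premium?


Gross = net * (1 + loading)
= 2491 * (1 + 0.5)
= 2491 * 1.5
= 3736.5


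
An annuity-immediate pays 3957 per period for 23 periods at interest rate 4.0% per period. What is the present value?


PV = PMT * (1 - (1+i)^(-n)) / i
= 3957 * (1 - (1+0.04)^(-23)) / 0.04
= 3957 * (1 - 0.405726) / 0.04
= 3957 * 14.856842
= 58788.5225


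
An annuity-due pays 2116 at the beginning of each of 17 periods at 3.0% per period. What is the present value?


PV_due = PMT * (1-(1+i)^(-n))/i * (1+i)
PV_immediate = 27859.5067
PV_due = 27859.5067 * 1.03
= 28695.2919


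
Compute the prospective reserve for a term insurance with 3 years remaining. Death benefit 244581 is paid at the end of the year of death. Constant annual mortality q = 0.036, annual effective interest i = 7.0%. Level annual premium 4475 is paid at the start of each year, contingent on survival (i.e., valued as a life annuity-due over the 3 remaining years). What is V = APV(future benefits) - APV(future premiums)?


v = 1/(1+i) = 0.934579
APV(future benefits) per unit = sum_{k=0}^{2} k_p_x * q * v^(k+1) = 0.091266
APV(future benefits) = 244581 * 0.091266 = 22321.842
Life annuity-due factor ä_{x:3} = sum_{k=0}^{2} k_p_x * v^k = 2.712618
APV(future premiums) = 4475 * 2.712618 = 12138.9642
V = 22321.842 - 12138.9642
= 10182.8778


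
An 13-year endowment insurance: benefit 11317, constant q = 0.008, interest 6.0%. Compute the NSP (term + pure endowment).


Term component = 769.0861
Pure endowment = 13_p_x * v^13 * benefit = 0.900848 * 0.468839 * 11317 = 4779.7679
NSP = 5548.854


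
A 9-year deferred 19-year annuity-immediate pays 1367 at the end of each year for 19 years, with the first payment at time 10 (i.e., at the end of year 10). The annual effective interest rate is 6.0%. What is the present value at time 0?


PV at time 9 of the 19-year annuity-immediate:
a_n = 1367 * (1-(1+0.06)^(-19))/0.06 = 15253.1452
Discount back 9 years to time 0:
PV = 15253.1452 * (1+0.06)^(-9)
= 15253.1452 * 0.591898
= 9028.3132


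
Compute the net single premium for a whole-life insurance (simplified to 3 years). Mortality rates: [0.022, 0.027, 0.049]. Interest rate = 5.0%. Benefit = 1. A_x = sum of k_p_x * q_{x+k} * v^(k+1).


v = 0.952381
Year 0: k_p_x=1.0, q=0.022, term=0.020952
Year 1: k_p_x=0.978, q=0.027, term=0.023951
Year 2: k_p_x=0.951594, q=0.049, term=0.040279
A_x = 0.0852


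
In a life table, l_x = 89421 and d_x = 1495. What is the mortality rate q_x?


q_x = d_x / l_x
= 1495 / 89421
= 0.0167


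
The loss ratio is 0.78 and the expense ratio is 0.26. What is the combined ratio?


Combined ratio = loss ratio + expense ratio
= 0.78 + 0.26
= 1.04


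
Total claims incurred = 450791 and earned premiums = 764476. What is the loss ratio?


Loss ratio = claims / premiums
= 450791 / 764476
= 0.5897


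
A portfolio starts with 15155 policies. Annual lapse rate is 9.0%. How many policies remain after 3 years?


remaining = initial * (1 - lapse)^years
= 15155 * (1 - 0.09)^3
= 15155 * 0.753571
= 11420.3685


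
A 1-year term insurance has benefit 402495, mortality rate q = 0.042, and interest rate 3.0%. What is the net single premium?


NSP = benefit * q * v
v = 1/(1+i) = 0.970874
NSP = 402495 * 0.042 * 0.970874
= 16412.4175


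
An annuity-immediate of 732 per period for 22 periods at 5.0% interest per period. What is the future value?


FV = PMT * ((1+i)^n - 1) / i
= 732 * ((1.05)^22 - 1) / 0.05
= 732 * (2.925261 - 1) / 0.05
= 28185.8169


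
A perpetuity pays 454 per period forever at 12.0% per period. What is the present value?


PV = PMT / i
= 454 / 0.12
= 3783.3333


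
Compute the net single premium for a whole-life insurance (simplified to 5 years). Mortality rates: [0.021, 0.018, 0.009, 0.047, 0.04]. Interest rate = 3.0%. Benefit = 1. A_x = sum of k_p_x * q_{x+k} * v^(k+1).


v = 0.970874
Year 0: k_p_x=1.0, q=0.021, term=0.020388
Year 1: k_p_x=0.979, q=0.018, term=0.01661
Year 2: k_p_x=0.961378, q=0.009, term=0.007918
Year 3: k_p_x=0.952726, q=0.047, term=0.039785
Year 4: k_p_x=0.907947, q=0.04, term=0.031328
A_x = 0.116


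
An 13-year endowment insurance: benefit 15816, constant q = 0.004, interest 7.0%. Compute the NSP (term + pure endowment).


Term component = 518.1692
Pure endowment = 13_p_x * v^13 * benefit = 0.94923 * 0.414964 * 15816 = 6229.8695
NSP = 6748.0387


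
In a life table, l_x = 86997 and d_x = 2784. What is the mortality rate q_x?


q_x = d_x / l_x
= 2784 / 86997
= 0.032


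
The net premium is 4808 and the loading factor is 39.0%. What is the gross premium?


Gross = net * (1 + loading)
= 4808 * (1 + 0.39)
= 4808 * 1.39
= 6683.12


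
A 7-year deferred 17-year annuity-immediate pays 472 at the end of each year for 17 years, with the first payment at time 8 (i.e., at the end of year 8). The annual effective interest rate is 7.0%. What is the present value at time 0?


PV at time 7 of the 17-year annuity-immediate:
a_n = 472 * (1-(1+0.07)^(-17))/0.07 = 4608.2413
Discount back 7 years to time 0:
PV = 4608.2413 * (1+0.07)^(-7)
= 4608.2413 * 0.62275
= 2869.7811


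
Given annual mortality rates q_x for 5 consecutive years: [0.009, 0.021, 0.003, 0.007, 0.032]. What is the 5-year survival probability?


p_k = 1 - q_k for each year
Survival = product of (1 - q_k)
= 0.991 * 0.979 * 0.997 * 0.993 * 0.968
= 0.9298


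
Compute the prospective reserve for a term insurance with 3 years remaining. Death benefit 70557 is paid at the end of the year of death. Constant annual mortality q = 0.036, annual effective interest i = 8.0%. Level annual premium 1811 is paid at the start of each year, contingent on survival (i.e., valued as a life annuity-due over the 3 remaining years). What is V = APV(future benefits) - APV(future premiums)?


v = 1/(1+i) = 0.925926
APV(future benefits) per unit = sum_{k=0}^{2} k_p_x * q * v^(k+1) = 0.089644
APV(future benefits) = 70557 * 0.089644 = 6324.9979
Life annuity-due factor ä_{x:3} = sum_{k=0}^{2} k_p_x * v^k = 2.689314
APV(future premiums) = 1811 * 2.689314 = 4870.3479
V = 6324.9979 - 4870.3479
= 1454.65


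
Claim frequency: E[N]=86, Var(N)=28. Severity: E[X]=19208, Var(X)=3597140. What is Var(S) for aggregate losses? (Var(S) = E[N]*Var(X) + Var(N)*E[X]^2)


Var(S) = E[N]*Var(X) + Var(N)*E[X]^2
= 86*3597140 + 28*19208^2
= 309354040 + 10330523392
= 1.0640e+10


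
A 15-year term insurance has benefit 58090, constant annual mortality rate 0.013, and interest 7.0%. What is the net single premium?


NSP = benefit * sum_{k=0}^{n-1} k_p_x * q * v^(k+1)
With constant q=0.013, v=0.934579
Sum = 0.109975
NSP = 58090 * 0.109975
= 6388.4464


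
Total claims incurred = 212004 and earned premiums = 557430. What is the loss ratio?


Loss ratio = claims / premiums
= 212004 / 557430
= 0.3803


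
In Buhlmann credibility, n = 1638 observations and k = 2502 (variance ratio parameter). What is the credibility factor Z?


Z = n / (n + k)
= 1638 / (1638 + 2502)
= 1638 / 4140
= 0.3957


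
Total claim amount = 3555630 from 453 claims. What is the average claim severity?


severity = total / number
= 3555630 / 453
= 7849.0728


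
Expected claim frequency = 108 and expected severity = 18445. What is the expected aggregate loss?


E[S] = E[N] * E[X]
= 108 * 18445
= 1.9921e+06


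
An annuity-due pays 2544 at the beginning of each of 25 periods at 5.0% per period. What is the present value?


PV_due = PMT * (1-(1+i)^(-n))/i * (1+i)
PV_immediate = 35854.995
PV_due = 35854.995 * 1.05
= 37647.7447


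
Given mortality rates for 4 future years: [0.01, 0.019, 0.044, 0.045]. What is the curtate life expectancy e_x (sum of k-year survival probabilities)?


e_x = sum_{k=1}^{n} k_p_x
k_p_x values:
  1_p_x = 0.99
  2_p_x = 0.97119
  3_p_x = 0.928458
  4_p_x = 0.886677
e_x = 3.7763


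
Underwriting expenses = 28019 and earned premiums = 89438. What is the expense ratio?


Expense ratio = expenses / premiums
= 28019 / 89438
= 0.3133


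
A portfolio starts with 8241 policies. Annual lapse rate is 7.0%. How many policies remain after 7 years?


remaining = initial * (1 - lapse)^years
= 8241 * (1 - 0.07)^7
= 8241 * 0.601701
= 4958.6169


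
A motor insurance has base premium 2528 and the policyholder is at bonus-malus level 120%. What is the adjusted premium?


adjusted = base * BM_level / 100
= 2528 * 120 / 100
= 2528 * 1.2
= 3033.6


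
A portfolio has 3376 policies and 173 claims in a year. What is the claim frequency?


frequency = claims / policies
= 173 / 3376
= 0.0512


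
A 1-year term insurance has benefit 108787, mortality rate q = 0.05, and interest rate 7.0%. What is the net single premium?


NSP = benefit * q * v
v = 1/(1+i) = 0.934579
NSP = 108787 * 0.05 * 0.934579
= 5083.5047


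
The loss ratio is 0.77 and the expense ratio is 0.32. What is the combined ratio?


Combined ratio = loss ratio + expense ratio
= 0.77 + 0.32
= 1.09


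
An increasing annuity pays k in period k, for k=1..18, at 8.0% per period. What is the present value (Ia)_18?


(Ia)_n = sum_{k=1}^{n} k * v^k, v = 1/(1+i)
v = 0.925926
Sum computed term by term:
(Ia)_18 = 70.2144


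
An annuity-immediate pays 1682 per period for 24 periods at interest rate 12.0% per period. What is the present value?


PV = PMT * (1 - (1+i)^(-n)) / i
= 1682 * (1 - (1+0.12)^(-24)) / 0.12
= 1682 * (1 - 0.065882) / 0.12
= 1682 * 7.784316
= 13093.2192


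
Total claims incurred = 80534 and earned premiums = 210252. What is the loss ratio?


Loss ratio = claims / premiums
= 80534 / 210252
= 0.383


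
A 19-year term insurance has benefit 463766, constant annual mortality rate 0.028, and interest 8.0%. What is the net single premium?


NSP = benefit * sum_{k=0}^{n-1} k_p_x * q * v^(k+1)
With constant q=0.028, v=0.925926
Sum = 0.224237
NSP = 463766 * 0.224237
= 103993.5789


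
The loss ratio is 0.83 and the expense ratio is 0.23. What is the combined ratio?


Combined ratio = loss ratio + expense ratio
= 0.83 + 0.23
= 1.06


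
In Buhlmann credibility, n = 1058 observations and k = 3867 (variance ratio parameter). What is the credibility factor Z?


Z = n / (n + k)
= 1058 / (1058 + 3867)
= 1058 / 4925
= 0.2148


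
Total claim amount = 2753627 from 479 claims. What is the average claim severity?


severity = total / number
= 2753627 / 479
= 5748.6994


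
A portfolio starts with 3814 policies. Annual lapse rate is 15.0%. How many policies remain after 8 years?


remaining = initial * (1 - lapse)^years
= 3814 * (1 - 0.15)^8
= 3814 * 0.272491
= 1039.2789


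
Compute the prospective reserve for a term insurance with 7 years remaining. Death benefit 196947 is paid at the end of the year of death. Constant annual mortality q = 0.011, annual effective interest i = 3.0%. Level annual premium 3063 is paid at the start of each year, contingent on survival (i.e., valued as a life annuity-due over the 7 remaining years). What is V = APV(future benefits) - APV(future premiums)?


v = 1/(1+i) = 0.970874
APV(future benefits) per unit = sum_{k=0}^{6} k_p_x * q * v^(k+1) = 0.066399
APV(future benefits) = 196947 * 0.066399 = 13077.1236
Life annuity-due factor ä_{x:7} = sum_{k=0}^{6} k_p_x * v^k = 6.21738
APV(future premiums) = 3063 * 6.21738 = 19043.8343
V = 13077.1236 - 19043.8343
= -5966.7107


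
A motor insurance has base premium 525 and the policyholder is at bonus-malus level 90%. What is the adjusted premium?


adjusted = base * BM_level / 100
= 525 * 90 / 100
= 525 * 0.9
= 472.5


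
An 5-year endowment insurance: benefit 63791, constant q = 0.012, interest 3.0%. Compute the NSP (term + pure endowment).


Term component = 3425.0373
Pure endowment = 5_p_x * v^5 * benefit = 0.941423 * 0.862609 * 63791 = 51803.3696
NSP = 55228.4069


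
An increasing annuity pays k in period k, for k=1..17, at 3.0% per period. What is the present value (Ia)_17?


(Ia)_n = sum_{k=1}^{n} k * v^k, v = 1/(1+i)
v = 0.970874
Sum computed term by term:
(Ia)_17 = 109.1941


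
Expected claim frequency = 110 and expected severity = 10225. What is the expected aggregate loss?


E[S] = E[N] * E[X]
= 110 * 10225
= 1.1248e+06


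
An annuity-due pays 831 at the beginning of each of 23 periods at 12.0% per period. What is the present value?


PV_due = PMT * (1-(1+i)^(-n))/i * (1+i)
PV_immediate = 6414.0184
PV_due = 6414.0184 * 1.12
= 7183.7006


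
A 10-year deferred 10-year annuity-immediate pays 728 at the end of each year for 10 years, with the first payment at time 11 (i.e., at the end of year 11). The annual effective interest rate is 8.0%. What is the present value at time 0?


PV at time 10 of the 10-year annuity-immediate:
a_n = 728 * (1-(1+0.08)^(-10))/0.08 = 4884.9393
Discount back 10 years to time 0:
PV = 4884.9393 * (1+0.08)^(-10)
= 4884.9393 * 0.463193
= 2262.6721


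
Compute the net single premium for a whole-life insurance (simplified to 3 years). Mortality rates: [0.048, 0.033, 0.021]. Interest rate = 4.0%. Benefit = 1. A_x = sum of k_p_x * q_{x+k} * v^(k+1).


v = 0.961538
Year 0: k_p_x=1.0, q=0.048, term=0.046154
Year 1: k_p_x=0.952, q=0.033, term=0.029046
Year 2: k_p_x=0.920584, q=0.021, term=0.017186
A_x = 0.0924


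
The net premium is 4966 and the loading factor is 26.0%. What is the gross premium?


Gross = net * (1 + loading)
= 4966 * (1 + 0.26)
= 4966 * 1.26
= 6257.16


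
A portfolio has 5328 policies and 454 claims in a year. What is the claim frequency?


frequency = claims / policies
= 454 / 5328
= 0.0852


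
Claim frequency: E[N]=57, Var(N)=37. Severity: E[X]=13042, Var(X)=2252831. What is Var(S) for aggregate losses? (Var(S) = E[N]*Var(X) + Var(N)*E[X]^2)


Var(S) = E[N]*Var(X) + Var(N)*E[X]^2
= 57*2252831 + 37*13042^2
= 128411367 + 6293469268
= 6.4219e+09


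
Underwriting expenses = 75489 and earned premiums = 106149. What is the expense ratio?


Expense ratio = expenses / premiums
= 75489 / 106149
= 0.7112


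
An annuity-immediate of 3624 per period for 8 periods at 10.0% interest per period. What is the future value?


FV = PMT * ((1+i)^n - 1) / i
= 3624 * ((1.1)^8 - 1) / 0.1
= 3624 * (2.143589 - 1) / 0.1
= 41443.6585


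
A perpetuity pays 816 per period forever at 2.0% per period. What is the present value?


PV = PMT / i
= 816 / 0.02
= 40800.0


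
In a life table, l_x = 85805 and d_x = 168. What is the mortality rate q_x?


q_x = d_x / l_x
= 168 / 85805
= 0.002


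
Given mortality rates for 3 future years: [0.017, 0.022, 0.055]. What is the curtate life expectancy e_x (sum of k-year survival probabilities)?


e_x = sum_{k=1}^{n} k_p_x
k_p_x values:
  1_p_x = 0.983
  2_p_x = 0.961374
  3_p_x = 0.908498
e_x = 2.8529


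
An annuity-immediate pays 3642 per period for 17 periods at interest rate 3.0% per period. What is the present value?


PV = PMT * (1 - (1+i)^(-n)) / i
= 3642 * (1 - (1+0.03)^(-17)) / 0.03
= 3642 * (1 - 0.605016) / 0.03
= 3642 * 13.166118
= 47951.0035


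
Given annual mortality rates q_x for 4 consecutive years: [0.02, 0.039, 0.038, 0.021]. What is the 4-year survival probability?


p_k = 1 - q_k for each year
Survival = product of (1 - q_k)
= 0.98 * 0.961 * 0.962 * 0.979
= 0.887


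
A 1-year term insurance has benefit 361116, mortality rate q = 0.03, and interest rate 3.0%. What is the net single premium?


NSP = benefit * q * v
v = 1/(1+i) = 0.970874
NSP = 361116 * 0.03 * 0.970874
= 10517.9417


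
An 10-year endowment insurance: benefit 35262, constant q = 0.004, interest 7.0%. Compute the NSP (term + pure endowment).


Term component = 975.1802
Pure endowment = 10_p_x * v^10 * benefit = 0.960712 * 0.508349 * 35262 = 17221.1658
NSP = 18196.346


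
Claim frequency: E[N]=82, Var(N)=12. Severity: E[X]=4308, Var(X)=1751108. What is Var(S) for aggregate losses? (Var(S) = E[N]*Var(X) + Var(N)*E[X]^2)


Var(S) = E[N]*Var(X) + Var(N)*E[X]^2
= 82*1751108 + 12*4308^2
= 143590856 + 222706368
= 3.6630e+08


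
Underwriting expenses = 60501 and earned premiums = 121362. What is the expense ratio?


Expense ratio = expenses / premiums
= 60501 / 121362
= 0.4985


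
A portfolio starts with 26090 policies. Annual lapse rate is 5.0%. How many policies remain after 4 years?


remaining = initial * (1 - lapse)^years
= 26090 * (1 - 0.05)^4
= 26090 * 0.814506
= 21250.4681


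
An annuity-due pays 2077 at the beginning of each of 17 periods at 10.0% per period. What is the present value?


PV_due = PMT * (1-(1+i)^(-n))/i * (1+i)
PV_immediate = 16660.7662
PV_due = 16660.7662 * 1.1
= 18326.8428


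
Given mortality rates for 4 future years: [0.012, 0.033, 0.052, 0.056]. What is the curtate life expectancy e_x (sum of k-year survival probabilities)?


e_x = sum_{k=1}^{n} k_p_x
k_p_x values:
  1_p_x = 0.988
  2_p_x = 0.955396
  3_p_x = 0.905715
  4_p_x = 0.854995
e_x = 3.7041


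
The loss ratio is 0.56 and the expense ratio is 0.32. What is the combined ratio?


Combined ratio = loss ratio + expense ratio
= 0.56 + 0.32
= 0.88


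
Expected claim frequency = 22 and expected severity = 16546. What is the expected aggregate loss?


E[S] = E[N] * E[X]
= 22 * 16546
= 364012


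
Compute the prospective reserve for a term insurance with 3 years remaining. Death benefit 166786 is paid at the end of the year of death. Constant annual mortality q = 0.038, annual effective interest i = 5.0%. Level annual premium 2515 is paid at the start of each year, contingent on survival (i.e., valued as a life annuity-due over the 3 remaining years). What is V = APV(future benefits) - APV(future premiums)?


v = 1/(1+i) = 0.952381
APV(future benefits) per unit = sum_{k=0}^{2} k_p_x * q * v^(k+1) = 0.099726
APV(future benefits) = 166786 * 0.099726 = 16632.9527
Life annuity-due factor ä_{x:3} = sum_{k=0}^{2} k_p_x * v^k = 2.755595
APV(future premiums) = 2515 * 2.755595 = 6930.3226
V = 16632.9527 - 6930.3226
= 9702.6301


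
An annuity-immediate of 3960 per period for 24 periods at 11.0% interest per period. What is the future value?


FV = PMT * ((1+i)^n - 1) / i
= 3960 * ((1.11)^24 - 1) / 0.11
= 3960 * (12.239157 - 1) / 0.11
= 404609.6369


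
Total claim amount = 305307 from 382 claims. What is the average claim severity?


severity = total / number
= 305307 / 382
= 799.233


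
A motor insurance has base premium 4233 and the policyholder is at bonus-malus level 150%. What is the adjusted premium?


adjusted = base * BM_level / 100
= 4233 * 150 / 100
= 4233 * 1.5
= 6349.5


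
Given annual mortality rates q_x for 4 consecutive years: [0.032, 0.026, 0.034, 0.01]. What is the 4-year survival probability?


p_k = 1 - q_k for each year
Survival = product of (1 - q_k)
= 0.968 * 0.974 * 0.966 * 0.99
= 0.9017


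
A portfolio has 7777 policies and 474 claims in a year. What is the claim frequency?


frequency = claims / policies
= 474 / 7777
= 0.0609


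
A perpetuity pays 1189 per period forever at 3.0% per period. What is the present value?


PV = PMT / i
= 1189 / 0.03
= 39633.3333


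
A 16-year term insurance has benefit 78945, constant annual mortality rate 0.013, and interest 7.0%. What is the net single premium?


NSP = benefit * sum_{k=0}^{n-1} k_p_x * q * v^(k+1)
With constant q=0.013, v=0.934579
Sum = 0.113594
NSP = 78945 * 0.113594
= 8967.6578


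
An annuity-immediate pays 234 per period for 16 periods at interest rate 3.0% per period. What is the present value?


PV = PMT * (1 - (1+i)^(-n)) / i
= 234 * (1 - (1+0.03)^(-16)) / 0.03
= 234 * (1 - 0.623167) / 0.03
= 234 * 12.561102
= 2939.2979


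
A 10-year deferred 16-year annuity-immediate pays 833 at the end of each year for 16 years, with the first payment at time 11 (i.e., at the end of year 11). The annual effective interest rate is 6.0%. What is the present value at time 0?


PV at time 10 of the 16-year annuity-immediate:
a_n = 833 * (1-(1+0.06)^(-16))/0.06 = 8418.2108
Discount back 10 years to time 0:
PV = 8418.2108 * (1+0.06)^(-10)
= 8418.2108 * 0.558395
= 4700.6849


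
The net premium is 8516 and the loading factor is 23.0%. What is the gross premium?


Gross = net * (1 + loading)
= 8516 * (1 + 0.23)
= 8516 * 1.23
= 10474.68


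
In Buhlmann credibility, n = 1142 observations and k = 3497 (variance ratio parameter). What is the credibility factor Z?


Z = n / (n + k)
= 1142 / (1142 + 3497)
= 1142 / 4639
= 0.2462


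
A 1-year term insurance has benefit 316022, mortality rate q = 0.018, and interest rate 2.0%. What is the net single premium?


NSP = benefit * q * v
v = 1/(1+i) = 0.980392
NSP = 316022 * 0.018 * 0.980392
= 5576.8588


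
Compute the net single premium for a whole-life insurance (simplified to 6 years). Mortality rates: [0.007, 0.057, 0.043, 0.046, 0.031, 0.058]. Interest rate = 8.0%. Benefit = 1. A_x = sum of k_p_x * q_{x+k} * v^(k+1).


v = 0.925926
Year 0: k_p_x=1.0, q=0.007, term=0.006481
Year 1: k_p_x=0.993, q=0.057, term=0.048526
Year 2: k_p_x=0.936399, q=0.043, term=0.031964
Year 3: k_p_x=0.896134, q=0.046, term=0.0303
Year 4: k_p_x=0.854912, q=0.031, term=0.018037
Year 5: k_p_x=0.828409, q=0.058, term=0.030278
A_x = 0.1656


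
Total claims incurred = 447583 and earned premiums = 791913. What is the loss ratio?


Loss ratio = claims / premiums
= 447583 / 791913
= 0.5652


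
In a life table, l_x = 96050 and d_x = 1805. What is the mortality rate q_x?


q_x = d_x / l_x
= 1805 / 96050
= 0.0188


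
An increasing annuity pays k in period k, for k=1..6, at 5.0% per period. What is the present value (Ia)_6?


(Ia)_n = sum_{k=1}^{n} k * v^k, v = 1/(1+i)
v = 0.952381
Sum computed term by term:
(Ia)_6 = 17.0437


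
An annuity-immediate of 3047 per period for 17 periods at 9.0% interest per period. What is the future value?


FV = PMT * ((1+i)^n - 1) / i
= 3047 * ((1.09)^17 - 1) / 0.09
= 3047 * (4.327633 - 1) / 0.09
= 112658.8778


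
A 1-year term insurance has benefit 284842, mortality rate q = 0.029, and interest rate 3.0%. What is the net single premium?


NSP = benefit * q * v
v = 1/(1+i) = 0.970874
NSP = 284842 * 0.029 * 0.970874
= 8019.8233


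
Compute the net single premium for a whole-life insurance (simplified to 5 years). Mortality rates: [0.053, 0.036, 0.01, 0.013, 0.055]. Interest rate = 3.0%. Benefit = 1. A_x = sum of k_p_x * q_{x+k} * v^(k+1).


v = 0.970874
Year 0: k_p_x=1.0, q=0.053, term=0.051456
Year 1: k_p_x=0.947, q=0.036, term=0.032135
Year 2: k_p_x=0.912908, q=0.01, term=0.008354
Year 3: k_p_x=0.903779, q=0.013, term=0.010439
Year 4: k_p_x=0.89203, q=0.055, term=0.042321
A_x = 0.1447


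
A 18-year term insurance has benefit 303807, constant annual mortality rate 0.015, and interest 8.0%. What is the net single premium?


NSP = benefit * sum_{k=0}^{n-1} k_p_x * q * v^(k+1)
With constant q=0.015, v=0.925926
Sum = 0.127793
NSP = 303807 * 0.127793
= 38824.3943


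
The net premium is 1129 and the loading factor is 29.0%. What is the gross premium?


Gross = net * (1 + loading)
= 1129 * (1 + 0.29)
= 1129 * 1.29
= 1456.41


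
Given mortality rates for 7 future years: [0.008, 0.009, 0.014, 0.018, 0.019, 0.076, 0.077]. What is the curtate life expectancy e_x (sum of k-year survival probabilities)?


e_x = sum_{k=1}^{n} k_p_x
k_p_x values:
  1_p_x = 0.992
  2_p_x = 0.983072
  3_p_x = 0.969309
  4_p_x = 0.951861
  5_p_x = 0.933776
  6_p_x = 0.862809
  7_p_x = 0.796373
e_x = 6.4892


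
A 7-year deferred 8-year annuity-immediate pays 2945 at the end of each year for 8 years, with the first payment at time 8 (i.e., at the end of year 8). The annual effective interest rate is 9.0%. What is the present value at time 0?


PV at time 7 of the 8-year annuity-immediate:
a_n = 2945 * (1-(1+0.09)^(-8))/0.09 = 16300.0423
Discount back 7 years to time 0:
PV = 16300.0423 * (1+0.09)^(-7)
= 16300.0423 * 0.547034
= 8916.6813


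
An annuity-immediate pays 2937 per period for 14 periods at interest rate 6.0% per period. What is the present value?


PV = PMT * (1 - (1+i)^(-n)) / i
= 2937 * (1 - (1+0.06)^(-14)) / 0.06
= 2937 * (1 - 0.442301) / 0.06
= 2937 * 9.294984
= 27299.3678


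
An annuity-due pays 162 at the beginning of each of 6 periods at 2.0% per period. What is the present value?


PV_due = PMT * (1-(1+i)^(-n))/i * (1+i)
PV_immediate = 907.4318
PV_due = 907.4318 * 1.02
= 925.5804


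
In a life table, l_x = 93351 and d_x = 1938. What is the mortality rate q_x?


q_x = d_x / l_x
= 1938 / 93351
= 0.0208


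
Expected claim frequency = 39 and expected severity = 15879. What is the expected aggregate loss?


E[S] = E[N] * E[X]
= 39 * 15879
= 619281


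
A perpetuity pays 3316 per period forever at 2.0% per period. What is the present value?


PV = PMT / i
= 3316 / 0.02
= 165800.0


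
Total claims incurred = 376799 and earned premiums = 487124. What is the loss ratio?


Loss ratio = claims / premiums
= 376799 / 487124
= 0.7735


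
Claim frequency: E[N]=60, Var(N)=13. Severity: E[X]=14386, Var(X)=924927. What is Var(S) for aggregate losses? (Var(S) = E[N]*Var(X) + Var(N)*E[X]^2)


Var(S) = E[N]*Var(X) + Var(N)*E[X]^2
= 60*924927 + 13*14386^2
= 55495620 + 2690440948
= 2.7459e+09


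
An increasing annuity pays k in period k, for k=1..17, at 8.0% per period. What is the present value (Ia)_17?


(Ia)_n = sum_{k=1}^{n} k * v^k, v = 1/(1+i)
v = 0.925926
Sum computed term by term:
(Ia)_17 = 65.71


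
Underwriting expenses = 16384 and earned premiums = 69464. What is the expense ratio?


Expense ratio = expenses / premiums
= 16384 / 69464
= 0.2359


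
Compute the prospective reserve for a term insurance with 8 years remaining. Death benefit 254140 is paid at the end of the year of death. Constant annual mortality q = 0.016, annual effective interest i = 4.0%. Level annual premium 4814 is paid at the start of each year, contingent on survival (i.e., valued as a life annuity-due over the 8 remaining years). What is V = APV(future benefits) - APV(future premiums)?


v = 1/(1+i) = 0.961538
APV(future benefits) per unit = sum_{k=0}^{7} k_p_x * q * v^(k+1) = 0.102219
APV(future benefits) = 254140 * 0.102219 = 25977.8166
Life annuity-due factor ä_{x:8} = sum_{k=0}^{7} k_p_x * v^k = 6.644204
APV(future premiums) = 4814 * 6.644204 = 31985.1995
V = 25977.8166 - 31985.1995
= -6007.3829


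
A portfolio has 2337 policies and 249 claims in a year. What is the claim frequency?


frequency = claims / policies
= 249 / 2337
= 0.1065


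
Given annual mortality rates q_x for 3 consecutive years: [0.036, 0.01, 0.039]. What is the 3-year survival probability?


p_k = 1 - q_k for each year
Survival = product of (1 - q_k)
= 0.964 * 0.99 * 0.961
= 0.9171


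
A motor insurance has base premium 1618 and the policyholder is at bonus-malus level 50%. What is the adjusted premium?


adjusted = base * BM_level / 100
= 1618 * 50 / 100
= 1618 * 0.5
= 809.0


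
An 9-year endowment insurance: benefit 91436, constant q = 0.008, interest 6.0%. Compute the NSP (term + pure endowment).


Term component = 4834.0561
Pure endowment = 9_p_x * v^9 * benefit = 0.930262 * 0.591898 * 91436 = 50346.5228
NSP = 55180.5789


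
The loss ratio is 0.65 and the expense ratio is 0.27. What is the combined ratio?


Combined ratio = loss ratio + expense ratio
= 0.65 + 0.27
= 0.92


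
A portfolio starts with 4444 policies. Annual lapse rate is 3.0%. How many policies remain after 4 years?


remaining = initial * (1 - lapse)^years
= 4444 * (1 - 0.03)^4
= 4444 * 0.885293
= 3934.2412


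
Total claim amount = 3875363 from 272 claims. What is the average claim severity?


severity = total / number
= 3875363 / 272
= 14247.6581


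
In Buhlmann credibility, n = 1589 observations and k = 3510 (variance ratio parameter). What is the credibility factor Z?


Z = n / (n + k)
= 1589 / (1589 + 3510)
= 1589 / 5099
= 0.3116


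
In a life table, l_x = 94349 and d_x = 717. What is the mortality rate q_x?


q_x = d_x / l_x
= 717 / 94349
= 0.0076


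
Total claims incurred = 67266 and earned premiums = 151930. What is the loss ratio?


Loss ratio = claims / premiums
= 67266 / 151930
= 0.4427


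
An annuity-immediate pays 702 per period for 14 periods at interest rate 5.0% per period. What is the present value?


PV = PMT * (1 - (1+i)^(-n)) / i
= 702 * (1 - (1+0.05)^(-14)) / 0.05
= 702 * (1 - 0.505068) / 0.05
= 702 * 9.898641
= 6948.8459


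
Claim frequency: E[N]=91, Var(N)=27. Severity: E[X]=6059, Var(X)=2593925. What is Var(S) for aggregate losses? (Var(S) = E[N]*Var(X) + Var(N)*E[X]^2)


Var(S) = E[N]*Var(X) + Var(N)*E[X]^2
= 91*2593925 + 27*6059^2
= 236047175 + 991209987
= 1.2273e+09


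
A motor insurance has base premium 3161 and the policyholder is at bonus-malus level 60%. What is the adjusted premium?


adjusted = base * BM_level / 100
= 3161 * 60 / 100
= 3161 * 0.6
= 1896.6


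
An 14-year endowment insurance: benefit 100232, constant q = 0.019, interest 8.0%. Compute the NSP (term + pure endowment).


Term component = 14229.6665
Pure endowment = 14_p_x * v^14 * benefit = 0.76448 * 0.340461 * 100232 = 26087.9482
NSP = 40317.6147


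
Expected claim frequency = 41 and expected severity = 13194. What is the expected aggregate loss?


E[S] = E[N] * E[X]
= 41 * 13194
= 540954


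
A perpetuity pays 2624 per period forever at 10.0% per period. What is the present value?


PV = PMT / i
= 2624 / 0.1
= 26240.0


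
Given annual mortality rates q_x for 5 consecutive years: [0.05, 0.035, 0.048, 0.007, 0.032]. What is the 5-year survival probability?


p_k = 1 - q_k for each year
Survival = product of (1 - q_k)
= 0.95 * 0.965 * 0.952 * 0.993 * 0.968
= 0.8389


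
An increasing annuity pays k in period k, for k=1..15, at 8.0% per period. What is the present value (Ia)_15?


(Ia)_n = sum_{k=1}^{n} k * v^k, v = 1/(1+i)
v = 0.925926
Sum computed term by term:
(Ia)_15 = 56.4451


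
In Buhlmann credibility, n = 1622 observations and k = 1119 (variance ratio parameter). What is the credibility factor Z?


Z = n / (n + k)
= 1622 / (1622 + 1119)
= 1622 / 2741
= 0.5918


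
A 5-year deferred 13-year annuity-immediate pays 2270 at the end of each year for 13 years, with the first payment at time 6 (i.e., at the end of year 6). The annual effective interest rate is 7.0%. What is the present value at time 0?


PV at time 5 of the 13-year annuity-immediate:
a_n = 2270 * (1-(1+0.07)^(-13))/0.07 = 18971.8672
Discount back 5 years to time 0:
PV = 18971.8672 * (1+0.07)^(-5)
= 18971.8672 * 0.712986
= 13526.6791


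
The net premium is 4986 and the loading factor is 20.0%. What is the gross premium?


Gross = net * (1 + loading)
= 4986 * (1 + 0.2)
= 4986 * 1.2
= 5983.2


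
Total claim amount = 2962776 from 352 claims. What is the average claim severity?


severity = total / number
= 2962776 / 352
= 8416.9773


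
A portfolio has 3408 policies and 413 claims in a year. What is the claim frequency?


frequency = claims / policies
= 413 / 3408
= 0.1212


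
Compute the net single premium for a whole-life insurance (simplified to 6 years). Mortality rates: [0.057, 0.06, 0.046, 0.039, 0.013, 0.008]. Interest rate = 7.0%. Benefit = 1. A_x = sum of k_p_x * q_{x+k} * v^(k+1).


v = 0.934579
Year 0: k_p_x=1.0, q=0.057, term=0.053271
Year 1: k_p_x=0.943, q=0.06, term=0.049419
Year 2: k_p_x=0.88642, q=0.046, term=0.033285
Year 3: k_p_x=0.845645, q=0.039, term=0.02516
Year 4: k_p_x=0.812665, q=0.013, term=0.007532
Year 5: k_p_x=0.8021, q=0.008, term=0.004276
A_x = 0.1729


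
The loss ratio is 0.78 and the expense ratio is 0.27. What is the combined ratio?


Combined ratio = loss ratio + expense ratio
= 0.78 + 0.27
= 1.05


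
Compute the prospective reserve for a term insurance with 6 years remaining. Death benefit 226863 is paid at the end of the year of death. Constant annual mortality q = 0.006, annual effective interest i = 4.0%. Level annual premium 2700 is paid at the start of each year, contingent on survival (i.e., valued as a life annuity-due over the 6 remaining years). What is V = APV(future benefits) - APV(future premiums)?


v = 1/(1+i) = 0.961538
APV(future benefits) per unit = sum_{k=0}^{5} k_p_x * q * v^(k+1) = 0.031006
APV(future benefits) = 226863 * 0.031006 = 7034.1367
Life annuity-due factor ä_{x:6} = sum_{k=0}^{5} k_p_x * v^k = 5.374391
APV(future premiums) = 2700 * 5.374391 = 14510.8544
V = 7034.1367 - 14510.8544
= -7476.7177


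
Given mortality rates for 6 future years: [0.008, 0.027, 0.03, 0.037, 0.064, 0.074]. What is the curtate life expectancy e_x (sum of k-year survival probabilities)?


e_x = sum_{k=1}^{n} k_p_x
k_p_x values:
  1_p_x = 0.992
  2_p_x = 0.965216
  3_p_x = 0.93626
  4_p_x = 0.901618
  5_p_x = 0.843914
  6_p_x = 0.781465
e_x = 5.4205


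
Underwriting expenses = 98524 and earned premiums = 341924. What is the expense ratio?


Expense ratio = expenses / premiums
= 98524 / 341924
= 0.2881


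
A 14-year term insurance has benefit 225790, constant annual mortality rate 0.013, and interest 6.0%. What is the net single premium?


NSP = benefit * sum_{k=0}^{n-1} k_p_x * q * v^(k+1)
With constant q=0.013, v=0.943396
Sum = 0.112501
NSP = 225790 * 0.112501
= 25401.6277


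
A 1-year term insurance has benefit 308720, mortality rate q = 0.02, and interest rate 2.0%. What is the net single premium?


NSP = benefit * q * v
v = 1/(1+i) = 0.980392
NSP = 308720 * 0.02 * 0.980392
= 6053.3333


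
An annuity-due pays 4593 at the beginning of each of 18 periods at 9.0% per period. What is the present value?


PV_due = PMT * (1-(1+i)^(-n))/i * (1+i)
PV_immediate = 40214.5861
PV_due = 40214.5861 * 1.09
= 43833.8989


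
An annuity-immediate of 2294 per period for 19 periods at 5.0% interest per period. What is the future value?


FV = PMT * ((1+i)^n - 1) / i
= 2294 * ((1.05)^19 - 1) / 0.05
= 2294 * (2.52695 - 1) / 0.05
= 70056.475


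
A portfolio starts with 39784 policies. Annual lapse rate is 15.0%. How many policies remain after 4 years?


remaining = initial * (1 - lapse)^years
= 39784 * (1 - 0.15)^4
= 39784 * 0.522006
= 20767.4966


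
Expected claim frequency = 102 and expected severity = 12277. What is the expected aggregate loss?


E[S] = E[N] * E[X]
= 102 * 12277
= 1.2523e+06


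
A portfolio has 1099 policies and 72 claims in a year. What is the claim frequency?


frequency = claims / policies
= 72 / 1099
= 0.0655


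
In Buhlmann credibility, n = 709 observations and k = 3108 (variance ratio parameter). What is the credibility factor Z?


Z = n / (n + k)
= 709 / (709 + 3108)
= 709 / 3817
= 0.1857


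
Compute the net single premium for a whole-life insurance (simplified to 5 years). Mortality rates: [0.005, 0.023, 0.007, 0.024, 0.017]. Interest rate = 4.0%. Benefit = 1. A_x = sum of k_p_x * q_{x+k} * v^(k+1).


v = 0.961538
Year 0: k_p_x=1.0, q=0.005, term=0.004808
Year 1: k_p_x=0.995, q=0.023, term=0.021158
Year 2: k_p_x=0.972115, q=0.007, term=0.006049
Year 3: k_p_x=0.96531, q=0.024, term=0.019804
Year 4: k_p_x=0.942143, q=0.017, term=0.013164
A_x = 0.065


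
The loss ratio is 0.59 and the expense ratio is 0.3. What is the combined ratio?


Combined ratio = loss ratio + expense ratio
= 0.59 + 0.3
= 0.89


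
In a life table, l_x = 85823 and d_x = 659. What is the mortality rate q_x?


q_x = d_x / l_x
= 659 / 85823
= 0.0077


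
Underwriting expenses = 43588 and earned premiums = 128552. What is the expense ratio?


Expense ratio = expenses / premiums
= 43588 / 128552
= 0.3391


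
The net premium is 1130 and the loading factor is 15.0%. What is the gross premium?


Gross = net * (1 + loading)
= 1130 * (1 + 0.15)
= 1130 * 1.15
= 1299.5


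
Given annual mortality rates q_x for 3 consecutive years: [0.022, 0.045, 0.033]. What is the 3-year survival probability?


p_k = 1 - q_k for each year
Survival = product of (1 - q_k)
= 0.978 * 0.955 * 0.967
= 0.9032


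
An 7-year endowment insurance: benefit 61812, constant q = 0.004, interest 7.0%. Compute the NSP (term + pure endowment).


Term component = 1318.0303
Pure endowment = 7_p_x * v^7 * benefit = 0.972334 * 0.62275 * 61812 = 37428.4396
NSP = 38746.4698


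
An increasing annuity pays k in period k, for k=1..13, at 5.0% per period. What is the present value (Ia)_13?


(Ia)_n = sum_{k=1}^{n} k * v^k, v = 1/(1+i)
v = 0.952381
Sum computed term by term:
(Ia)_13 = 59.3815
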